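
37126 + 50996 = 88122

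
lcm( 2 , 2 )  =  2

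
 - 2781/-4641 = 927/1547 =0.60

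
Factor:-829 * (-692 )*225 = 2^2 * 3^2* 5^2*173^1 * 829^1 = 129075300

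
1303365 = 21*62065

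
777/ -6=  - 259/2 = -  129.50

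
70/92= 35/46=0.76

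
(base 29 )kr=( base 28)lj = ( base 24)117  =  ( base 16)25F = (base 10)607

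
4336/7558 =2168/3779 = 0.57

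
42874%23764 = 19110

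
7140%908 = 784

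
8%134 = 8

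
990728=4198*236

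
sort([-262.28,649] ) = [ - 262.28 , 649] 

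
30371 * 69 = 2095599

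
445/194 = 2 + 57/194 = 2.29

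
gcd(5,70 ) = 5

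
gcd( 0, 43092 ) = 43092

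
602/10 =301/5 = 60.20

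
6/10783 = 6/10783  =  0.00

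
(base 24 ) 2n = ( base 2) 1000111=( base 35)21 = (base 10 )71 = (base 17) 43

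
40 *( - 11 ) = - 440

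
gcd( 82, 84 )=2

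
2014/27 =2014/27 = 74.59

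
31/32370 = 31/32370 = 0.00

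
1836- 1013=823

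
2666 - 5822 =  - 3156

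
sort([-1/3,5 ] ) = [ - 1/3, 5]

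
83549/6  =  83549/6 = 13924.83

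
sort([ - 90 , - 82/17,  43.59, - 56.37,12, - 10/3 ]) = [ - 90, - 56.37, - 82/17 , - 10/3,12,43.59 ]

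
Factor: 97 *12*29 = 2^2*3^1*29^1*97^1 = 33756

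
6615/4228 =1 +341/604  =  1.56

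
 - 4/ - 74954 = 2/37477 = 0.00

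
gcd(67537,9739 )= 1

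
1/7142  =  1/7142 = 0.00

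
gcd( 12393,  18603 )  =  27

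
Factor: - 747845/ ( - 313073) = 5^1*7^1 * 23^1*337^(  -  1) = 805/337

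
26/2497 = 26/2497 = 0.01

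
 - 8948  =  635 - 9583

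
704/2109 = 704/2109 = 0.33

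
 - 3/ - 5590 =3/5590 = 0.00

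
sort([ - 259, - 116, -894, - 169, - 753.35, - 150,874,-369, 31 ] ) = [ - 894, - 753.35, - 369, - 259, - 169 ,- 150,-116,31, 874]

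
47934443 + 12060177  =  59994620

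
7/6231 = 7/6231=0.00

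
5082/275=462/25 = 18.48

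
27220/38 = 13610/19 = 716.32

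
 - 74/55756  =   - 1 + 27841/27878 = - 0.00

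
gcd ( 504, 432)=72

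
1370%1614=1370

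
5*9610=48050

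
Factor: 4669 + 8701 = 2^1*5^1*7^1*191^1 = 13370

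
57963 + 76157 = 134120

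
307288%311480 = 307288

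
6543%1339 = 1187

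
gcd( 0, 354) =354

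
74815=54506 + 20309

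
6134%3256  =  2878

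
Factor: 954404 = 2^2*11^1*109^1*199^1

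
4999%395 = 259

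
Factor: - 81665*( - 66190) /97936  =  2702703175/48968  =  2^( - 3)*5^2*6121^( - 1)*6619^1*16333^1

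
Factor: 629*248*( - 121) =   -  2^3*11^2*17^1*31^1*37^1 = - 18875032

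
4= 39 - 35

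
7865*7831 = 61590815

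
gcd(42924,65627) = 73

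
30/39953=30/39953 = 0.00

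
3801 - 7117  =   - 3316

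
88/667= 88/667 = 0.13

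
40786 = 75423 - 34637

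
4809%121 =90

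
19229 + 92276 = 111505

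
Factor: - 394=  - 2^1 * 197^1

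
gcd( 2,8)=2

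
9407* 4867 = 45783869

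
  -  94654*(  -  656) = 62093024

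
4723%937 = 38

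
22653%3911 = 3098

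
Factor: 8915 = 5^1*1783^1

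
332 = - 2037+2369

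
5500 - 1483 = 4017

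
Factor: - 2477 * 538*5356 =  - 2^3*13^1*103^1*269^1*2477^1 = - 7137544856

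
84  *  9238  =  775992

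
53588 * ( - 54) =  - 2893752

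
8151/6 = 1358 + 1/2   =  1358.50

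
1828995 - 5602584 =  - 3773589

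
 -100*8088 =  - 808800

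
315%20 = 15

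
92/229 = 92/229=0.40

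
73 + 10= 83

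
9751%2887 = 1090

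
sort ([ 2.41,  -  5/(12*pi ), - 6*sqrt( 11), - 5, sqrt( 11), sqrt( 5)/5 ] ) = [-6*sqrt(11) , - 5, - 5/( 12*pi ), sqrt( 5)/5, 2.41,sqrt ( 11)] 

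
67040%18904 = 10328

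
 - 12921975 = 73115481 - 86037456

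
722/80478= 361/40239 = 0.01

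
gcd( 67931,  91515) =1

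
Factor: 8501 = 8501^1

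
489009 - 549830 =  - 60821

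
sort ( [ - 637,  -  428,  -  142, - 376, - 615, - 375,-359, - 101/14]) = [ - 637, - 615, - 428, - 376, - 375, - 359, - 142, - 101/14 ]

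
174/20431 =174/20431 = 0.01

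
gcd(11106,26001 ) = 9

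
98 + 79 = 177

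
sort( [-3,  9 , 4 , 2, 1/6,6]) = [-3 , 1/6,2,4,6,  9 ] 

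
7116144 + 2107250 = 9223394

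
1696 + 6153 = 7849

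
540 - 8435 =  - 7895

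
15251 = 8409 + 6842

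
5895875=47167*125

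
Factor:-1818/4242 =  - 3^1*7^( - 1 )=- 3/7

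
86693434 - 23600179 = 63093255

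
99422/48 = 2071 + 7/24 = 2071.29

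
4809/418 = 11 + 211/418 = 11.50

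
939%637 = 302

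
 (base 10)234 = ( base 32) 7a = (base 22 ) ae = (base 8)352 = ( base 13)150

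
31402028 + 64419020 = 95821048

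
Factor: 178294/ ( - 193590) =-373/405 = - 3^( - 4)*5^ ( - 1)*373^1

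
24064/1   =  24064 = 24064.00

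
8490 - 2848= 5642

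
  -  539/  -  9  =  539/9= 59.89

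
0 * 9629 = 0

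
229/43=5  +  14/43 = 5.33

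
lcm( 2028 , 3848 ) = 150072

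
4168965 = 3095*1347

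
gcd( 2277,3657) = 69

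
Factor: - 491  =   - 491^1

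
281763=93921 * 3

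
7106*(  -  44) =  - 312664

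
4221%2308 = 1913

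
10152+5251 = 15403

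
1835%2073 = 1835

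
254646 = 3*84882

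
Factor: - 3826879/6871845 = -3^( - 1)*5^( - 1) * 7^1 * 73^1*7489^1 * 458123^( - 1)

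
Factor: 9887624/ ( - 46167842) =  - 4943812/23083921=- 2^2 * 7^ ( - 1)*83^1*1361^ ( - 1) * 2423^(-1 )*14891^1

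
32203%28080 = 4123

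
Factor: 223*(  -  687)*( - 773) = 3^1*223^1 *229^1*773^1 = 118424373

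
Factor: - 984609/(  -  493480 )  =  2^(-3 )*3^3*5^( - 1)*13^ ( - 2)*73^( -1)*36467^1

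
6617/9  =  735 + 2/9 = 735.22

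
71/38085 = 71/38085 =0.00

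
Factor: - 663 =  - 3^1 * 13^1*17^1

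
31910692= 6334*5038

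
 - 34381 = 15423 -49804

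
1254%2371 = 1254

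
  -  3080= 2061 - 5141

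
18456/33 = 559+3/11 = 559.27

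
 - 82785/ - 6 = 27595/2 = 13797.50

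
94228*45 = 4240260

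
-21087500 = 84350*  ( - 250)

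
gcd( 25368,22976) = 8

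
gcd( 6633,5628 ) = 201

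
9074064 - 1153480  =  7920584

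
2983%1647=1336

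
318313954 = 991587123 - 673273169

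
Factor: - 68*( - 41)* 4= 2^4*17^1*  41^1 = 11152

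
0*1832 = 0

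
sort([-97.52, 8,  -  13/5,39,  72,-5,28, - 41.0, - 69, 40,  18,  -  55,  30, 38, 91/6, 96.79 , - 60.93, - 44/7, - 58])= [ - 97.52, - 69, - 60.93,-58, - 55, - 41.0, - 44/7 ,-5,-13/5,8,91/6,  18, 28,  30,  38, 39,  40, 72,96.79 ] 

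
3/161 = 3/161 = 0.02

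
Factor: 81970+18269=3^1*33413^1 = 100239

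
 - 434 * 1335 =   -  579390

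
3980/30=132 + 2/3 = 132.67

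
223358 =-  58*( -3851) 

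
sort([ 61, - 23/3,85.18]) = [  -  23/3,61,85.18]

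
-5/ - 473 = 5/473   =  0.01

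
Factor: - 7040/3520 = -2 = -  2^1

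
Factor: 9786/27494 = 21/59 = 3^1*7^1*59^ ( - 1)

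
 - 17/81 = -1 + 64/81  =  -  0.21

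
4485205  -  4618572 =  -133367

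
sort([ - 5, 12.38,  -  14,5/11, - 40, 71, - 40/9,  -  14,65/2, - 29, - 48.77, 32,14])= [ - 48.77, - 40, - 29, - 14, - 14, - 5, - 40/9,5/11,12.38,14,32, 65/2, 71 ]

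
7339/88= 7339/88 =83.40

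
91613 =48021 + 43592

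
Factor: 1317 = 3^1 * 439^1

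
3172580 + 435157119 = 438329699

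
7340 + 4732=12072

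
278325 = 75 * 3711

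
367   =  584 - 217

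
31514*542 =17080588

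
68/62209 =68/62209=0.00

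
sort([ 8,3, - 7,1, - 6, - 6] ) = [ - 7,-6, - 6,1,3,8] 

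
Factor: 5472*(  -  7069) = - 2^5*3^2 * 19^1*7069^1 = -38681568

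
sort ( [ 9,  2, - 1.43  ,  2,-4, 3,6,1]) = [ - 4, -1.43, 1,2,2 , 3,6, 9]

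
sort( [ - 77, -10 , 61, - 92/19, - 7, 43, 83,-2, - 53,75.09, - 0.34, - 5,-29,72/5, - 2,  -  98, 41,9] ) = [ - 98, - 77, - 53 , - 29, - 10,-7, - 5, - 92/19,  -  2, - 2, - 0.34,9,72/5, 41 , 43, 61,75.09, 83] 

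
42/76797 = 2/3657 = 0.00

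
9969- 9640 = 329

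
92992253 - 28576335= 64415918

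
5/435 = 1/87 = 0.01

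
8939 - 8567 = 372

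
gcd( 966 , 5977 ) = 1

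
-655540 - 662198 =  - 1317738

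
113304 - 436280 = -322976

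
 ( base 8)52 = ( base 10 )42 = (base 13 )33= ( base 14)30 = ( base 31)1b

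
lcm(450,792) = 19800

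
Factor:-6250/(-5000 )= 5/4=2^ ( - 2 )*5^1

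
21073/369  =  21073/369= 57.11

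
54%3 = 0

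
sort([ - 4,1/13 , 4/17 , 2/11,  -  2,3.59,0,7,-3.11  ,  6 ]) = [ - 4,-3.11,-2,0, 1/13,2/11,4/17,3.59, 6,7 ]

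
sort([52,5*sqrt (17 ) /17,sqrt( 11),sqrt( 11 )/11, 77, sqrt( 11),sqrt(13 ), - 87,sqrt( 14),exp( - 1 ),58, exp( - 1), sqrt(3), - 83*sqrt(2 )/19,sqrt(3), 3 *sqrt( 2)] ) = [ - 87,- 83*sqrt(2 ) /19,  sqrt (11 )/11,exp ( - 1 ),exp( - 1 ), 5*sqrt(17 )/17 , sqrt(3),sqrt(3),sqrt(11)  ,  sqrt(11 ), sqrt( 13),sqrt ( 14 ),3*sqrt(2), 52,58,77 ]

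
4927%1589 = 160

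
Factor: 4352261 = 109^1*39929^1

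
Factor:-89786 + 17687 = -3^2*8011^1 = - 72099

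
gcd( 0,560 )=560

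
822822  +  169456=992278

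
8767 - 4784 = 3983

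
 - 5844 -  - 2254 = - 3590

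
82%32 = 18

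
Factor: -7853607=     -  3^2 * 872623^1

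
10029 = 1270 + 8759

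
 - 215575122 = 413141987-628717109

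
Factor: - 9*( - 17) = 153 = 3^2* 17^1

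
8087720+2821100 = 10908820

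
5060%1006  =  30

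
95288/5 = 19057 + 3/5 = 19057.60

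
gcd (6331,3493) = 1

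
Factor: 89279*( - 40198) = - 2^1*73^1*101^1*199^1*1223^1 =- 3588837242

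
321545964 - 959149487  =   - 637603523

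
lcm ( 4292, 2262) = 167388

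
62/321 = 62/321 = 0.19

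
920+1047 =1967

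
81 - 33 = 48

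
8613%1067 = 77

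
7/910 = 1/130 = 0.01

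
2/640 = 1/320 = 0.00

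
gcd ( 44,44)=44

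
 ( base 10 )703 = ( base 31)ML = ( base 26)111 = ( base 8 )1277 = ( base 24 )157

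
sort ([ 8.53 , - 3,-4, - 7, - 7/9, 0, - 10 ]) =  [  -  10, - 7, - 4, - 3, - 7/9,0, 8.53]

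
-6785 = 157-6942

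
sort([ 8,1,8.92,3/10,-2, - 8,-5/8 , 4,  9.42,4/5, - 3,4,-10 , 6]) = [ - 10,  -  8, - 3, - 2, - 5/8,3/10,4/5, 1,4,  4, 6,8, 8.92, 9.42] 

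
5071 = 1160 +3911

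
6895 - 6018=877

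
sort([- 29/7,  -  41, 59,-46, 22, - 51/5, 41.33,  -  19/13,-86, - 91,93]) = [ - 91, -86, - 46,- 41 ,  -  51/5,  -  29/7, - 19/13,22,41.33, 59, 93 ] 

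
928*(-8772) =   -  8140416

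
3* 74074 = 222222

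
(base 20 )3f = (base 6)203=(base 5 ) 300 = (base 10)75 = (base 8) 113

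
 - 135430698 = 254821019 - 390251717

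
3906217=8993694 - 5087477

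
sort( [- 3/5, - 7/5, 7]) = [ - 7/5, - 3/5, 7 ]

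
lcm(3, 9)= 9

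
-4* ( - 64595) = 258380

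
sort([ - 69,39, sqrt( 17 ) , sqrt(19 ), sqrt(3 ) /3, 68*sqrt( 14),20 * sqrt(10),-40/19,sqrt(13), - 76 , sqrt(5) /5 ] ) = [ - 76,- 69, - 40/19, sqrt(5)/5,sqrt( 3 )/3, sqrt( 13 ),sqrt( 17), sqrt( 19 ),39, 20*sqrt(10),  68*sqrt(14) ] 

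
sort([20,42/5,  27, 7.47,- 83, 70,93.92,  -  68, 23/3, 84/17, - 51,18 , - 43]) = [ - 83 , - 68, - 51, - 43,  84/17,7.47,23/3,42/5, 18 , 20 , 27,70, 93.92] 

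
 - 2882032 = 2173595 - 5055627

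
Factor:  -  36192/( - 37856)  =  87/91 = 3^1*7^(-1) * 13^(  -  1)*29^1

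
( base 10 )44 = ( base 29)1F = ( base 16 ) 2c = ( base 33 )1B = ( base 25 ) 1J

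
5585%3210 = 2375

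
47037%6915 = 5547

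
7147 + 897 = 8044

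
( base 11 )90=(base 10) 99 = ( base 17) 5E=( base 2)1100011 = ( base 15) 69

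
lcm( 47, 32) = 1504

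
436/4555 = 436/4555 = 0.10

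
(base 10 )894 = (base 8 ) 1576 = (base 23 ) 1fk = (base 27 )163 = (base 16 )37e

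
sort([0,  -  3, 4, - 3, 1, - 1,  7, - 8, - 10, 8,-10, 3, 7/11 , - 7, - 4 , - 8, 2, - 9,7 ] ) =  [ - 10,- 10, - 9 ,-8, - 8, - 7, - 4, - 3, - 3,-1,0, 7/11,1, 2,3, 4 , 7,7,8 ] 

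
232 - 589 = -357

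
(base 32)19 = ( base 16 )29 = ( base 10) 41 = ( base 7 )56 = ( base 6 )105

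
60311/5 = 60311/5 = 12062.20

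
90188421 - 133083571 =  - 42895150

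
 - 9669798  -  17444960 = - 27114758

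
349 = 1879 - 1530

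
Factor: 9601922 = 2^1*11^1 * 241^1 *1811^1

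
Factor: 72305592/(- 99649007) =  - 2^3*3^1*181^( - 1)*293^ (-1)*863^1*1879^(  -  1)*3491^1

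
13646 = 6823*2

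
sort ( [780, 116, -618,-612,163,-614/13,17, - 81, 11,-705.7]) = [ - 705.7, - 618, - 612,-81,-614/13,  11,17, 116,163,780]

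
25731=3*8577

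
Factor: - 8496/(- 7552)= 9/8  =  2^ ( - 3)*3^2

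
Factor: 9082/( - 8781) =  - 2^1*3^(-1 ) * 19^1 * 239^1*2927^( - 1)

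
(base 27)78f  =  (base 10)5334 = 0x14d6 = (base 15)18a9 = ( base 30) 5ro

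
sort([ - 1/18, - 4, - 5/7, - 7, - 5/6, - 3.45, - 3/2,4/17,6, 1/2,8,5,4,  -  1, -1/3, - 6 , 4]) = [ - 7, - 6, - 4, - 3.45 , - 3/2,-1 , - 5/6, - 5/7, - 1/3, - 1/18,4/17,1/2,4 , 4,5 , 6, 8]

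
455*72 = 32760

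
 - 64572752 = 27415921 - 91988673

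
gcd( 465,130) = 5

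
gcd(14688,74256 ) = 816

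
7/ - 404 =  - 1 + 397/404=- 0.02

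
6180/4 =1545=1545.00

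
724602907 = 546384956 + 178217951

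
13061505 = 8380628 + 4680877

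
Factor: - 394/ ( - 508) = 2^( - 1 )*127^( - 1 )*197^1 = 197/254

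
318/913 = 318/913 = 0.35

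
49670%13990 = 7700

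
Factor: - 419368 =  - 2^3*19^1 * 31^1 * 89^1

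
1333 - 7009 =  - 5676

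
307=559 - 252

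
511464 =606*844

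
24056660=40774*590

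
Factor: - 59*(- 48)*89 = 2^4 *3^1*59^1*89^1 = 252048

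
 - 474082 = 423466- 897548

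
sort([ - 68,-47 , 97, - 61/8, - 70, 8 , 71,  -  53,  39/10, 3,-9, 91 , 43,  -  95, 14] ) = [ - 95, - 70, - 68, - 53, - 47, - 9,- 61/8, 3, 39/10,8, 14,43, 71,91, 97] 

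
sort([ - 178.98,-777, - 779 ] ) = [ - 779, - 777, - 178.98] 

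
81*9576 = 775656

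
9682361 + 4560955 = 14243316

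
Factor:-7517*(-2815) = 21160355 =5^1*563^1*7517^1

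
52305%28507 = 23798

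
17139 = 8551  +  8588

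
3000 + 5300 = 8300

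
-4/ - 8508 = 1/2127 = 0.00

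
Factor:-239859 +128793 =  - 111066 = -  2^1*3^1*107^1*173^1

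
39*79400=3096600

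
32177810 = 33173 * 970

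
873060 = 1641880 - 768820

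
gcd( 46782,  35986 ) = 2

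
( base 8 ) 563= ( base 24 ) FB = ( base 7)1040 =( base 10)371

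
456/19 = 24 = 24.00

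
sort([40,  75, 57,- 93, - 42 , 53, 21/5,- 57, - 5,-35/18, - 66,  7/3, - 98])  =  [  -  98, - 93,  -  66, - 57, - 42, - 5, - 35/18 , 7/3,21/5, 40, 53, 57, 75 ] 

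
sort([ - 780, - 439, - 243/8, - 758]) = [ - 780, - 758,  -  439, - 243/8 ]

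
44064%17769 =8526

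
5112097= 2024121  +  3087976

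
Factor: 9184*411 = 2^5*3^1*7^1* 41^1*137^1= 3774624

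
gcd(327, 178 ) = 1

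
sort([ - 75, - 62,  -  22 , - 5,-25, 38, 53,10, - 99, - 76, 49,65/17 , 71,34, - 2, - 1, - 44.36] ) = [ - 99,-76 ,-75, - 62 , - 44.36,-25, - 22,- 5 , - 2,-1,  65/17, 10, 34, 38, 49, 53, 71] 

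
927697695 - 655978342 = 271719353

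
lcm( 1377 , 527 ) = 42687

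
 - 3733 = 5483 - 9216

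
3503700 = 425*8244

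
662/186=3 + 52/93=3.56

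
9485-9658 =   -  173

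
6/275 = 6/275 = 0.02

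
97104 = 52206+44898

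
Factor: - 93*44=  - 4092= -2^2*3^1*11^1*31^1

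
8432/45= 8432/45 =187.38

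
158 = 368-210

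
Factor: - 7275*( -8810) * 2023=2^1*3^1*5^3*7^1*17^2*97^1*881^1 = 129659633250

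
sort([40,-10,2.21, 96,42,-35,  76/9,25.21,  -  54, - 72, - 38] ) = [  -  72, - 54, - 38,-35, - 10,2.21,76/9,25.21,  40,42,96]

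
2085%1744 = 341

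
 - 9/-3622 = 9/3622 = 0.00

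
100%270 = 100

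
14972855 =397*37715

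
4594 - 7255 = -2661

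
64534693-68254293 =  - 3719600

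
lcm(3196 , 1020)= 47940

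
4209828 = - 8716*( - 483)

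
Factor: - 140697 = - 3^6*193^1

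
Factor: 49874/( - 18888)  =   - 24937/9444 = - 2^(-2) * 3^( - 1)*11^1*787^( - 1)*2267^1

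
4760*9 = 42840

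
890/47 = 18 + 44/47=   18.94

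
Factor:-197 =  - 197^1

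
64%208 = 64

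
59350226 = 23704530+35645696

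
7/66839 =7/66839 = 0.00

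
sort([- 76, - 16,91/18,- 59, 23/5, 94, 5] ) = [ - 76, - 59,  -  16, 23/5, 5, 91/18, 94]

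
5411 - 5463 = - 52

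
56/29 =56/29 = 1.93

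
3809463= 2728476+1080987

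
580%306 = 274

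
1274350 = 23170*55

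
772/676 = 1+24/169 =1.14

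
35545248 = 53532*664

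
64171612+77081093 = 141252705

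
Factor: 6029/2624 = 2^(  -  6 )*41^( - 1 )*6029^1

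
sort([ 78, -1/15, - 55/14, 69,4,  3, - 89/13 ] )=[ - 89/13, -55/14, - 1/15 , 3 , 4,69, 78] 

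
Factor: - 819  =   - 3^2*7^1*13^1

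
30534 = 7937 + 22597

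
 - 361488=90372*(  -  4)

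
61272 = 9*6808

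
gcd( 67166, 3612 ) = 86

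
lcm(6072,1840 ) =60720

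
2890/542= 1445/271 = 5.33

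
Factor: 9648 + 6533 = 11^1*1471^1= 16181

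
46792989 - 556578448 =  - 509785459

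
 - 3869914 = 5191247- 9061161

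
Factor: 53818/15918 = 3^(-1) * 7^( - 1 )*71^1  =  71/21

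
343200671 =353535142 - 10334471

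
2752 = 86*32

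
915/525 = 61/35   =  1.74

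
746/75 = 746/75=9.95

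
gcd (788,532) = 4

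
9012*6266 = 56469192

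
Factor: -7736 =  - 2^3*967^1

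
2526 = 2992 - 466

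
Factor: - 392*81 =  - 31752 = - 2^3*3^4*7^2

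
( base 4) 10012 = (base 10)262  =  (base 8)406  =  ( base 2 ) 100000110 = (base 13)172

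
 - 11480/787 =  - 11480/787 = -14.59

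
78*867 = 67626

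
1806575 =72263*25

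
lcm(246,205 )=1230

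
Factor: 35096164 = 2^2*41^1*173^1*1237^1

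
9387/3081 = 3 + 48/1027 =3.05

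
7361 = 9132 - 1771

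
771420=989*780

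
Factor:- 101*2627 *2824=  - 749283448 = - 2^3*37^1*  71^1*101^1*353^1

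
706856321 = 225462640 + 481393681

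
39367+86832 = 126199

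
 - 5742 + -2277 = -8019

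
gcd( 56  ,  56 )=56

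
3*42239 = 126717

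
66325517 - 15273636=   51051881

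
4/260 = 1/65  =  0.02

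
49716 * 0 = 0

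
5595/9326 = 5595/9326 =0.60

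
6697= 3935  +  2762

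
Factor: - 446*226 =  - 2^2*113^1*223^1 = - 100796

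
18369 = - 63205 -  - 81574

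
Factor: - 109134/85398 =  - 423/331 = -3^2*47^1 * 331^( - 1 ) 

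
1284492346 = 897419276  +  387073070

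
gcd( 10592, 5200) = 16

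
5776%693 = 232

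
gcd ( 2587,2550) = 1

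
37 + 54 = 91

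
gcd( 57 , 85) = 1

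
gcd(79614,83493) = 9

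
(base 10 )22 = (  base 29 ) M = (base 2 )10110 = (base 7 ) 31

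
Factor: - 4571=  -  7^1*653^1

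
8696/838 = 4348/419 =10.38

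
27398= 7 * 3914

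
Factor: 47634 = 2^1*3^1*17^1*467^1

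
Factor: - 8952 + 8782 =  - 170 = - 2^1* 5^1*17^1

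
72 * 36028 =2594016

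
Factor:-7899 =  - 3^1*2633^1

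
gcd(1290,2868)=6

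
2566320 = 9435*272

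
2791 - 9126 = -6335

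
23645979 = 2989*7911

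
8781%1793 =1609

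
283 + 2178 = 2461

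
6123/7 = 6123/7 = 874.71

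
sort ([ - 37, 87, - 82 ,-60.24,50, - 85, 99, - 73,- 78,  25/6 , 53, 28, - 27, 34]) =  [ - 85,-82,-78, - 73,  -  60.24,-37, - 27 , 25/6, 28, 34,50, 53 , 87,99]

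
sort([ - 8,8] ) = [ - 8 , 8]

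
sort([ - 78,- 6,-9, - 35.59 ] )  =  [ - 78, - 35.59, - 9, - 6 ] 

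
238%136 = 102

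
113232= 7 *16176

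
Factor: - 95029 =  -  11^1 * 53^1*163^1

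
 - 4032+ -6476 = - 10508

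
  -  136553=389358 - 525911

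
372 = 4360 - 3988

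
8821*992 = 8750432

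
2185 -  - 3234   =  5419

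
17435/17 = 1025+10/17 = 1025.59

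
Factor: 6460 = 2^2*5^1 *17^1*19^1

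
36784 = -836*( - 44 ) 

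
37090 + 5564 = 42654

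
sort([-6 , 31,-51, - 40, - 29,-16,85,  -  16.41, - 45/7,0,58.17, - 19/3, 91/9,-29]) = [  -  51, - 40, - 29, - 29,-16.41, - 16,- 45/7, - 19/3, - 6,0 , 91/9,31,58.17,85]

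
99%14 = 1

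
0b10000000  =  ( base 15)88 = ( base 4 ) 2000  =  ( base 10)128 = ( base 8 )200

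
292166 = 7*41738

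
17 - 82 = - 65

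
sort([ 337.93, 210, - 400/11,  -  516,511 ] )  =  [-516,  -  400/11, 210,337.93, 511]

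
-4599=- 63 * 73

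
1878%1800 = 78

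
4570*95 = 434150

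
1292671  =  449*2879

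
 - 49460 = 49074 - 98534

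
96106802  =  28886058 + 67220744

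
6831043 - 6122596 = 708447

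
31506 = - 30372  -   - 61878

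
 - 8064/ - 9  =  896/1 = 896.00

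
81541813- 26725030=54816783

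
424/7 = 424/7 = 60.57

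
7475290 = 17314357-9839067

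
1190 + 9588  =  10778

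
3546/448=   1773/224 = 7.92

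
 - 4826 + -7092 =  - 11918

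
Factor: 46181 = 46181^1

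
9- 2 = 7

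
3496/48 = 72 + 5/6 = 72.83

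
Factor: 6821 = 19^1*359^1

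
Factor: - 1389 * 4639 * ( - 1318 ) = 8492626578=2^1*3^1*463^1*659^1*4639^1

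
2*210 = 420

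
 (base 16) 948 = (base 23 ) 4b7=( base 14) c1a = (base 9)3230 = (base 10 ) 2376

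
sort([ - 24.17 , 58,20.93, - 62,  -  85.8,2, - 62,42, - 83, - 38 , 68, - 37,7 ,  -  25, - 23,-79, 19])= [ - 85.8, - 83, - 79, -62, - 62 , - 38 ,-37, - 25, - 24.17,-23, 2 , 7 , 19, 20.93,42, 58 , 68]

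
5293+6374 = 11667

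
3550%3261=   289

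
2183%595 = 398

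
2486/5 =497 + 1/5 = 497.20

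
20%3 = 2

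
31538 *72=2270736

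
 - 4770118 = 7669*( - 622 )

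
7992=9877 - 1885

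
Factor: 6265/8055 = 3^(  -  2 )*7^1 = 7/9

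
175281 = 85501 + 89780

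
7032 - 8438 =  - 1406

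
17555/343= 17555/343  =  51.18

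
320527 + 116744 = 437271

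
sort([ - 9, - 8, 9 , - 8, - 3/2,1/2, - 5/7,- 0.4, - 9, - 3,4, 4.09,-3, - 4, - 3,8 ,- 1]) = [ - 9, - 9, - 8, - 8,  -  4,-3 , - 3,-3,-3/2,-1, - 5/7, - 0.4, 1/2,4,4.09,8,9]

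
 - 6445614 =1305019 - 7750633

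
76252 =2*38126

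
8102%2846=2410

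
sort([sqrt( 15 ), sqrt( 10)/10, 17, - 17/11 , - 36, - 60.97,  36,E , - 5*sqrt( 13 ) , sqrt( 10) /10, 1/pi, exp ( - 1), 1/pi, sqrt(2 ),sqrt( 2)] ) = [ - 60.97, - 36, - 5*sqrt( 13), - 17/11, sqrt( 10 ) /10, sqrt (10 )/10,1/pi, 1/pi,exp( - 1), sqrt( 2 ), sqrt(2 ),E,sqrt (15), 17 , 36]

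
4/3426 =2/1713 = 0.00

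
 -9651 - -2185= - 7466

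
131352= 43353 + 87999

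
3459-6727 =-3268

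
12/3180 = 1/265 = 0.00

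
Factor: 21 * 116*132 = 2^4 * 3^2*7^1*11^1*29^1 = 321552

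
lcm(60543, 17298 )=121086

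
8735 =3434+5301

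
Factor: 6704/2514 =2^3*3^( - 1 ) =8/3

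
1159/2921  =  1159/2921= 0.40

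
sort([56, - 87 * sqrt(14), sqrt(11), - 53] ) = [ - 87*sqrt( 14), - 53,sqrt (11),56]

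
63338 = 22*2879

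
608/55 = 608/55 = 11.05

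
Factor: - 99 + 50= - 7^2=   - 49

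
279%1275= 279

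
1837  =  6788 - 4951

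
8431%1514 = 861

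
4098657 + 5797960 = 9896617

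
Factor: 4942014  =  2^1 *3^1 *7^1*11^1*19^1*563^1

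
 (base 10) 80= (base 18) 48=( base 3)2222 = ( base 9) 88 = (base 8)120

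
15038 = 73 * 206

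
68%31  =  6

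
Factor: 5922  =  2^1 * 3^2*7^1*47^1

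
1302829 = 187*6967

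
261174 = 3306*79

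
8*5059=40472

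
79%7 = 2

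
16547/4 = 16547/4 =4136.75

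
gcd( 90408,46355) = 1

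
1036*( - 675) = - 699300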